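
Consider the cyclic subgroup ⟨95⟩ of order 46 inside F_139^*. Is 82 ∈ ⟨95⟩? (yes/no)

yes

82 ∈ ⟨95⟩ iff 82^46 ≡ 1 (mod 139), since |⟨95⟩| = 46.
82^46 mod 139 = 1.
Since 1 = 1, 82 lies in the subgroup.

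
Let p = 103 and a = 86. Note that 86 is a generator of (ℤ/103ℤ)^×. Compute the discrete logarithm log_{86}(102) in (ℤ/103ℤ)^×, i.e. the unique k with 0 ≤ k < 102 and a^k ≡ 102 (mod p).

Baby-step giant-step with m = ceil(sqrt(102)) = 11.
Baby table (86^j mod 103 for j=0..10):
  0:1  1:86  2:83  3:31  4:91  5:101  6:34  7:40
  8:41  9:24  10:4
Giant step factor: 86^(-11) ≡ 53 (mod 103).
Scan 102·53^i mod 103 for i = 0, 1, …:
  i=0: 102   i=1: 50   i=2: 75   i=3: 61
  i=4: 40
Match at i=4, j=7: k = 4·11 + 7 = 51.

51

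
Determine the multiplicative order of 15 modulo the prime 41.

40

The order of 15 must divide p − 1 = 40 = 2^3 · 5.
Divisors: 1, 2, 4, 5, 8, 10, 20, 40.
Check each in increasing order: 15^1 ≡ 15;  15^2 ≡ 20;  15^4 ≡ 31;  15^5 ≡ 14;  15^8 ≡ 18;  15^10 ≡ 32;  15^20 ≡ 40;  15^40 ≡ 1.
Smallest exponent giving 1 is 40.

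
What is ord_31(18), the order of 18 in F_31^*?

15

The order of 18 must divide p − 1 = 30 = 2 · 3 · 5.
Divisors: 1, 2, 3, 5, 6, 10, 15, 30.
Check each in increasing order: 18^1 ≡ 18;  18^2 ≡ 14;  18^3 ≡ 4;  18^5 ≡ 25;  18^6 ≡ 16;  18^10 ≡ 5;  18^15 ≡ 1.
Smallest exponent giving 1 is 15.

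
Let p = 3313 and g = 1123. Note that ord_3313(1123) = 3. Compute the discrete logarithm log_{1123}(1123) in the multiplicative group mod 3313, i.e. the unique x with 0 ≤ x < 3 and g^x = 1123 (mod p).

1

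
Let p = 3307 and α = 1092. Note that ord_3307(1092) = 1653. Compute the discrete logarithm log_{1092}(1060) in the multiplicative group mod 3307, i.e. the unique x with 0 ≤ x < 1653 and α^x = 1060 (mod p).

377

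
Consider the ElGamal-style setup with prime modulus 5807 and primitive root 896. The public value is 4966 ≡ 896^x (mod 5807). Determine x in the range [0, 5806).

Baby-step giant-step with m = ceil(sqrt(5806)) = 77.
Baby table (896^j mod 5807 for j=0..76):
  0:1  1:896  2:1450  3:4239  4:366  5:2744  6:2263  7:1005
  8:395  9:5500  10:3664  11:1989  12:5202  13:3778  14:5414  15:2099
  16:5043  17:682  18:1337  19:1710  20:4919  21:5718  22:1554  23:4511
  24:184  25:2268  26:5485  27:1838  28:3467  29:5494  30:4095  31:4903
  32:2996  33:1582  34:564  35:135  36:4820  37:4119  38:3179  39:2954
  40:4599  41:3541  42:2114  43:1062  44:5011  45:1045  46:1393  47:5430
  48:4821  49:5015  50:4629  51:1386  52:4965  53:478  54:4377  55:2067
  56:5406  57:738  58:5057  59:1612  60:4216  61:2986  62:4236  63:3485
  64:4201  65:1160  66:5714  67:3777  68:4518  69:649  70:804  71:316
  72:4400  73:5254  74:3914  75:5323  76:1861
Giant step factor: 896^(-77) ≡ 1666 (mod 5807).
Scan 4966·1666^i mod 5807 for i = 0, 1, …:
  i=0: 4966   i=1: 4188   i=2: 3001   i=3: 5646
  i=4: 4703   i=5: 1555   i=6: 708   i=7: 707
  i=8: 4848   i=9: 5038     …   i=31: 928
  i=32: 1386
Match at i=32, j=51: x = 32·77 + 51 = 2515.

2515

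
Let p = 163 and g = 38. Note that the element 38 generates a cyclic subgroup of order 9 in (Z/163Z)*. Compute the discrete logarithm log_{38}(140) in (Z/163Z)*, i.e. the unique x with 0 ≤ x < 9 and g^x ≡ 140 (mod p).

2

Successive powers of 38 modulo 163:
  38^0=1  38^1=38  38^2=140
So 38^2 ≡ 140 (mod 163), giving x = 2.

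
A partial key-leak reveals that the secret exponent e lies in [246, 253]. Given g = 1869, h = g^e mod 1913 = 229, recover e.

248

Compute 1869^246 mod 1913 = 509, then multiply by 1869 repeatedly:
  1869^246=509  1869^247=560  1869^248=229
Found 229 at exponent 248.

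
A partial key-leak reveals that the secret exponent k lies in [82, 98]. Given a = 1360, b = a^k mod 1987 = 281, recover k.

98

Compute 1360^82 mod 1987 = 1336, then multiply by 1360 repeatedly:
  1360^82=1336  1360^83=842  1360^84=608  1360^85=288  1360^86=241
  1360^87=1892  1360^88=1942  1360^89=397  1360^90=1443  1360^91=1311
  1360^92=621  1360^93=85  1360^94=354  1360^95=586  1360^96=173
  1360^97=814  1360^98=281
Found 281 at exponent 98.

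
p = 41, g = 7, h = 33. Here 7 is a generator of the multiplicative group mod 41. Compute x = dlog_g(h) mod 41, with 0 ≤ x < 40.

22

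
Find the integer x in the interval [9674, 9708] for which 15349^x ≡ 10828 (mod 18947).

9691

Compute 15349^9674 mod 18947 = 8095, then multiply by 15349 repeatedly:
  15349^9674=8095  15349^9675=14676  15349^9676=1041  15349^9677=5988  15349^9678=16862
  15349^9679=17765  15349^9680=8708  15349^9681=6954  15349^9682=8495  15349^9683=15448
  15349^9684=8594  15349^9685=292  15349^9686=10416  15349^9687=398  15349^9688=7968
  15349^9689=16894  15349^9690=16311  15349^9691=10828
Found 10828 at exponent 9691.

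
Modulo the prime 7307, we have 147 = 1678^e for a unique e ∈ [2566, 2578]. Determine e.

2572

Compute 1678^2566 mod 7307 = 1457, then multiply by 1678 repeatedly:
  1678^2566=1457  1678^2567=4308  1678^2568=2201  1678^2569=3243  1678^2570=5346
  1678^2571=4899  1678^2572=147
Found 147 at exponent 2572.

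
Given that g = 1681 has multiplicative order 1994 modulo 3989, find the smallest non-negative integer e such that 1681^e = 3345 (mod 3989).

Baby-step giant-step with m = ceil(sqrt(1994)) = 45.
Baby table (1681^j mod 3989 for j=0..44):
  0:1  1:1681  2:1549  3:3041  4:2012  5:3489  6:1179  7:3355
  8:3298  9:3217  10:2682  11:872  12:1869  13:2446  14:3056  15:3293
  16:2790  17:2915  18:1623  19:3776  20:957  21:1150  22:2474  23:2256
  24:2786  25:180  26:3405  27:3579  28:887  29:3150  30:1747  31:803
  32:1561  33:3268  34:655  35:91  36:1389  37:1344  38:1490  39:3587
  40:2368  41:3575  42:2141  43:943  44:1550
Giant step factor: 1681^(-45) ≡ 751 (mod 3989).
Scan 3345·751^i mod 3989 for i = 0, 1, …:
  i=0: 3345   i=1: 3014   i=2: 1751   i=3: 2620
  i=4: 1043   i=5: 1449   i=6: 3191   i=7: 3041
Match at i=7, j=3: e = 7·45 + 3 = 318.

318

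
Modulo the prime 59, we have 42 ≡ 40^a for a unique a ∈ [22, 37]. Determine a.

27

Compute 40^22 mod 59 = 35, then multiply by 40 repeatedly:
  40^22=35  40^23=43  40^24=9  40^25=6  40^26=4
  40^27=42
Found 42 at exponent 27.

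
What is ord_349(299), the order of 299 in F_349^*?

The order of 299 must divide p − 1 = 348 = 2^2 · 3 · 29.
Divisors: 1, 2, 3, 4, 6, 12, 29, 58, 87, 116, 174, 348.
Check each in increasing order: 299^1 ≡ 299;  299^2 ≡ 57;  299^3 ≡ 291;  299^4 ≡ 108;  299^6 ≡ 223;  299^12 ≡ 171;  299^29 ≡ 160;  299^58 ≡ 123;  299^87 ≡ 136;  299^116 ≡ 122;  299^174 ≡ 348;  299^348 ≡ 1.
Smallest exponent giving 1 is 348.

348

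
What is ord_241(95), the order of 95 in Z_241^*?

The order of 95 must divide p − 1 = 240 = 2^4 · 3 · 5.
Divisors: 1, 2, 3, 4, 5, 6, 8, 10, 12, 15, 16, 20, 24, 30, 40, 48, 60, 80, 120, 240.
Check each in increasing order: 95^1 ≡ 95;  95^2 ≡ 108;  95^3 ≡ 138;  95^4 ≡ 96;  95^5 ≡ 203;  95^6 ≡ 5;  95^8 ≡ 58;  95^10 ≡ 239;  95^12 ≡ 25;  95^15 ≡ 76;  95^16 ≡ 231;  95^20 ≡ 4;  95^24 ≡ 143;  95^30 ≡ 233;  95^40 ≡ 16;  95^48 ≡ 205;  95^60 ≡ 64;  95^80 ≡ 15;  95^120 ≡ 240;  95^240 ≡ 1.
Smallest exponent giving 1 is 240.

240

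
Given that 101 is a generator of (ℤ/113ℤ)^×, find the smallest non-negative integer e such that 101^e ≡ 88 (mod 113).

Baby-step giant-step with m = ceil(sqrt(112)) = 11.
Baby table (101^j mod 113 for j=0..10):
  0:1  1:101  2:31  3:80  4:57  5:107  6:72  7:40
  8:85  9:110  10:36
Giant step factor: 101^(-11) ≡ 17 (mod 113).
Scan 88·17^i mod 113 for i = 0, 1, …:
  i=0: 88   i=1: 27   i=2: 7   i=3: 6
  i=4: 102   i=5: 39   i=6: 98   i=7: 84
  i=8: 72
Match at i=8, j=6: e = 8·11 + 6 = 94.

94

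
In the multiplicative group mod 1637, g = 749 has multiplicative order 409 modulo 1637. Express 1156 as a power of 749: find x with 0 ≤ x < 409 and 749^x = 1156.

113

Baby-step giant-step with m = ceil(sqrt(409)) = 21.
Baby table (749^j mod 1637 for j=0..20):
  0:1  1:749  2:1147  3:1315  4:1098  5:628  6:553  7:36
  8:772  9:367  10:1504  11:240  12:1327  13:264  14:1296  15:1600
  16:116  17:123  18:455  19:299  20:1319
Giant step factor: 749^(-21) ≡ 1092 (mod 1637).
Scan 1156·1092^i mod 1637 for i = 0, 1, …:
  i=0: 1156   i=1: 225   i=2: 150   i=3: 100
  i=4: 1158   i=5: 772
Match at i=5, j=8: x = 5·21 + 8 = 113.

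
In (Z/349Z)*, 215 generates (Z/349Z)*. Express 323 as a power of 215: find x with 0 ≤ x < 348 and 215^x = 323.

278

Baby-step giant-step with m = ceil(sqrt(348)) = 19.
Baby table (215^j mod 349 for j=0..18):
  0:1  1:215  2:157  3:251  4:219  5:319  6:181  7:176
  8:148  9:61  10:202  11:154  12:304  13:97  14:264  15:222
  16:266  17:303  18:231
Giant step factor: 215^(-19) ≡ 137 (mod 349).
Scan 323·137^i mod 349 for i = 0, 1, …:
  i=0: 323   i=1: 277   i=2: 257   i=3: 309
  i=4: 104   i=5: 288   i=6: 19   i=7: 160
  i=8: 282   i=9: 244     …   i=13: 71
  i=14: 304
Match at i=14, j=12: x = 14·19 + 12 = 278.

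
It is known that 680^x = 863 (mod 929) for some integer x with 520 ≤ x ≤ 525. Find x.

523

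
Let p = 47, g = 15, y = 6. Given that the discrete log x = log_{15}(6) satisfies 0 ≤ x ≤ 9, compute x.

4

Compute 15^0 mod 47 = 1, then multiply by 15 repeatedly:
  15^0=1  15^1=15  15^2=37  15^3=38  15^4=6
Found 6 at exponent 4.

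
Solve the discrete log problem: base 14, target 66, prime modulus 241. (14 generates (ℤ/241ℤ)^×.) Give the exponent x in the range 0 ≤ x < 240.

Baby-step giant-step with m = ceil(sqrt(240)) = 16.
Baby table (14^j mod 241 for j=0..15):
  0:1  1:14  2:196  3:93  4:97  5:153  6:214  7:104
  8:10  9:140  10:32  11:207  12:6  13:84  14:212  15:76
Giant step factor: 14^(-16) ≡ 94 (mod 241).
Scan 66·94^i mod 241 for i = 0, 1, …:
  i=0: 66   i=1: 179   i=2: 197   i=3: 202
  i=4: 190   i=5: 26   i=6: 34   i=7: 63
  i=8: 138   i=9: 199     …   i=13: 142
  i=14: 93
Match at i=14, j=3: x = 14·16 + 3 = 227.

227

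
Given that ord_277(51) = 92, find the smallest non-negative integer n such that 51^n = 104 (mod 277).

81

Baby-step giant-step with m = ceil(sqrt(92)) = 10.
Baby table (51^j mod 277 for j=0..9):
  0:1  1:51  2:108  3:245  4:30  5:145  6:193  7:148
  8:69  9:195
Giant step factor: 51^(-10) ≡ 41 (mod 277).
Scan 104·41^i mod 277 for i = 0, 1, …:
  i=0: 104   i=1: 109   i=2: 37   i=3: 132
  i=4: 149   i=5: 15   i=6: 61   i=7: 8
  i=8: 51
Match at i=8, j=1: n = 8·10 + 1 = 81.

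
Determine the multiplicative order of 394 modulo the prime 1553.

388

The order of 394 must divide p − 1 = 1552 = 2^4 · 97.
Divisors: 1, 2, 4, 8, 16, 97, 194, 388, 776, 1552.
Check each in increasing order: 394^1 ≡ 394;  394^2 ≡ 1489;  394^4 ≡ 990;  394^8 ≡ 157;  394^16 ≡ 1354;  394^97 ≡ 339;  394^194 ≡ 1552;  394^388 ≡ 1.
Smallest exponent giving 1 is 388.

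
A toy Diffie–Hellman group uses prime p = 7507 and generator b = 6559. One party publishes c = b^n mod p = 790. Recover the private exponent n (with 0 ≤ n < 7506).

4619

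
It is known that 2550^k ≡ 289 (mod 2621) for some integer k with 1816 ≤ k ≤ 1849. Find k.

1826

Compute 2550^1816 mod 2621 = 2133, then multiply by 2550 repeatedly:
  2550^1816=2133  2550^1817=575  2550^1818=1111  2550^1819=2370  2550^1820=2095
  2550^1821=652  2550^1822=886  2550^1823=2619  2550^1824=142  2550^1825=402
  2550^1826=289
Found 289 at exponent 1826.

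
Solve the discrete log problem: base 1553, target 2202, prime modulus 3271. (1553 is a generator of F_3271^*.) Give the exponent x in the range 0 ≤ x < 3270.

Baby-step giant-step with m = ceil(sqrt(3270)) = 58.
Baby table (1553^j mod 3271 for j=0..57):
  0:1  1:1553  2:1082  3:2323  4:2977  5:1358  6:2450  7:677
  8:1390  9:3081  10:2591  11:493  12:215  13:253  14:389  15:2253
  16:2210  17:851  18:119  19:1631  20:1189  21:1673  22:995  23:1323
  24:431  25:2059  26:1860  27:287  28:855  29:3060  30:2688  31:668
  32:497  33:3156  34:1310  35:3139  36:1077  37:1100  38:838  39:2827
  40:649  41:429  42:2224  43:2967  44:2183  45:1443  46:344  47:1059
  48:2585  49:988  50:265  51:2670  52:2153  53:647  54:594  55:60
  56:1592  57:2771
Giant step factor: 1553^(-58) ≡ 961 (mod 3271).
Scan 2202·961^i mod 3271 for i = 0, 1, …:
  i=0: 2202   i=1: 3056   i=2: 2729   i=3: 2498
  i=4: 2935   i=5: 933   i=6: 359   i=7: 1544
  i=8: 2021   i=9: 2478     …   i=28: 386
  i=29: 1323
Match at i=29, j=23: x = 29·58 + 23 = 1705.

1705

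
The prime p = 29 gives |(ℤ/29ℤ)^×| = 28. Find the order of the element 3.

28

The order of 3 must divide p − 1 = 28 = 2^2 · 7.
Divisors: 1, 2, 4, 7, 14, 28.
Check each in increasing order: 3^1 ≡ 3;  3^2 ≡ 9;  3^4 ≡ 23;  3^7 ≡ 12;  3^14 ≡ 28;  3^28 ≡ 1.
Smallest exponent giving 1 is 28.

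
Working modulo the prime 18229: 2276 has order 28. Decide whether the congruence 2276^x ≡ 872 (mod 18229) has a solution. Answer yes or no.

yes

872 ∈ ⟨2276⟩ iff 872^28 ≡ 1 (mod 18229), since |⟨2276⟩| = 28.
872^28 mod 18229 = 1.
Since 1 = 1, 872 lies in the subgroup.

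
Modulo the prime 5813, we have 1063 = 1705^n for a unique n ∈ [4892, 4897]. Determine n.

Compute 1705^4892 mod 5813 = 1643, then multiply by 1705 repeatedly:
  1705^4892=1643  1705^4893=5262  1705^4894=2251  1705^4895=1375  1705^4896=1736
  1705^4897=1063
Found 1063 at exponent 4897.

4897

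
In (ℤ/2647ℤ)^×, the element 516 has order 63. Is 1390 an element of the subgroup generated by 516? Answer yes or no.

yes

1390 ∈ ⟨516⟩ iff 1390^63 ≡ 1 (mod 2647), since |⟨516⟩| = 63.
1390^63 mod 2647 = 1.
Since 1 = 1, 1390 lies in the subgroup.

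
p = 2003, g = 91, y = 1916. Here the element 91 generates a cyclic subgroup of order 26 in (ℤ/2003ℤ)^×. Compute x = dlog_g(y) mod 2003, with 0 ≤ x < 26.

Successive powers of 91 modulo 2003:
  91^0=1  91^1=91  91^2=269  91^3=443  91^4=253  91^5=990
  91^6=1958  91^7=1914  91^8=1916
So 91^8 ≡ 1916 (mod 2003), giving x = 8.

8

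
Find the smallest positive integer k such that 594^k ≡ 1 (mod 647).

34

The order of 594 must divide p − 1 = 646 = 2 · 17 · 19.
Divisors: 1, 2, 17, 19, 34, 38, 323, 646.
Check each in increasing order: 594^1 ≡ 594;  594^2 ≡ 221;  594^17 ≡ 646;  594^19 ≡ 426;  594^34 ≡ 1.
Smallest exponent giving 1 is 34.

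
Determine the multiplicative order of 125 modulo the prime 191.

19

The order of 125 must divide p − 1 = 190 = 2 · 5 · 19.
Divisors: 1, 2, 5, 10, 19, 38, 95, 190.
Check each in increasing order: 125^1 ≡ 125;  125^2 ≡ 154;  125^5 ≡ 180;  125^10 ≡ 121;  125^19 ≡ 1.
Smallest exponent giving 1 is 19.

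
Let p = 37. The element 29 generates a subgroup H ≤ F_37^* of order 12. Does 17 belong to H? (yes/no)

no

17 ∈ ⟨29⟩ iff 17^12 ≡ 1 (mod 37), since |⟨29⟩| = 12.
17^12 mod 37 = 26.
Since 26 ≠ 1, 17 does not lie in the subgroup.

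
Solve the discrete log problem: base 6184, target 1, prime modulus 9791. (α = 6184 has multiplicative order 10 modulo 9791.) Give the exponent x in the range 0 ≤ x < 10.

0

Successive powers of 6184 modulo 9791:
  6184^0=1
So 6184^0 ≡ 1 (mod 9791), giving x = 0.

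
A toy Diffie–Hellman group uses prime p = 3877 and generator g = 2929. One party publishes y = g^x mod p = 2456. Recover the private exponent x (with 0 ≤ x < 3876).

Baby-step giant-step with m = ceil(sqrt(3876)) = 63.
Baby table (2929^j mod 3877 for j=0..62):
  0:1  1:2929  2:3117  3:3235  4:3804  5:3295  6:1202  7:342
  8:1452  9:3716  10:1425  11:2173  12:2560  13:122  14:654  15:328
  16:3093  17:2725  18:2659  19:3195  20:2954  21:2679  22:3620  23:3262
  24:1470  25:2160  26:3253  27:2248  28:1246  29:1277  30:2905  31:2607
  32:2090  33:3704  34:1170  35:3539  36:2510  37:998  38:3761  39:1412
  40:2866  41:809  42:714  43:1603  44:140  45:2975  46:2156  47:3168
  48:1411  49:3814  50:1569  51:1356  52:1676  53:722  54:1773  55:1814
  56:1716  57:1572  58:2389  59:3273  60:2673  61:1554  62:68
Giant step factor: 2929^(-63) ≡ 1092 (mod 3877).
Scan 2456·1092^i mod 3877 for i = 0, 1, …:
  i=0: 2456   i=1: 2945   i=2: 1907   i=3: 495
  i=4: 1637   i=5: 307   i=6: 1822   i=7: 723
  i=8: 2485   i=9: 3597     …   i=20: 1038
  i=21: 1412
Match at i=21, j=39: x = 21·63 + 39 = 1362.

1362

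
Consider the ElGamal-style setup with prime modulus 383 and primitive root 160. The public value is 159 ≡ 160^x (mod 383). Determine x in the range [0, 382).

Baby-step giant-step with m = ceil(sqrt(382)) = 20.
Baby table (160^j mod 383 for j=0..19):
  0:1  1:160  2:322  3:198  4:274  5:178  6:138  7:249
  8:8  9:131  10:278  11:52  12:277  13:275  14:338  15:77
  16:64  17:282  18:309  19:33
Giant step factor: 160^(-20) ≡ 14 (mod 383).
Scan 159·14^i mod 383 for i = 0, 1, …:
  i=0: 159   i=1: 311   i=2: 141   i=3: 59
  i=4: 60   i=5: 74   i=6: 270   i=7: 333
  i=8: 66   i=9: 158     …   i=14: 365
  i=15: 131
Match at i=15, j=9: x = 15·20 + 9 = 309.

309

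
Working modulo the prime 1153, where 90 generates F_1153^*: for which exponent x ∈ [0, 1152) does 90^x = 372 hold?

Baby-step giant-step with m = ceil(sqrt(1152)) = 34.
Baby table (90^j mod 1153 for j=0..33):
  0:1  1:90  2:29  3:304  4:841  5:745  6:176  7:851
  8:492  9:466  10:432  11:831  12:998  13:1039  14:117  15:153
  16:1087  17:978  18:392  19:690  20:991  21:409  22:1067  23:331
  24:965  25:375  26:313  27:498  28:1006  29:606  30:349  31:279
  32:897  33:20
Giant step factor: 90^(-34) ≡ 1014 (mod 1153).
Scan 372·1014^i mod 1153 for i = 0, 1, …:
  i=0: 372   i=1: 177   i=2: 763   i=3: 19
  i=4: 818   i=5: 445   i=6: 407   i=7: 1077
  i=8: 187   i=9: 526   i=10: 678   i=11: 304
Match at i=11, j=3: x = 11·34 + 3 = 377.

377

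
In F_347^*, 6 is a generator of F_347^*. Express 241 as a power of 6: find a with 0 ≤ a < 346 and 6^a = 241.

Baby-step giant-step with m = ceil(sqrt(346)) = 19.
Baby table (6^j mod 347 for j=0..18):
  0:1  1:6  2:36  3:216  4:255  5:142  6:158  7:254
  8:136  9:122  10:38  11:228  12:327  13:227  14:321  15:191
  16:105  17:283  18:310
Giant step factor: 6^(-19) ≡ 186 (mod 347).
Scan 241·186^i mod 347 for i = 0, 1, …:
  i=0: 241   i=1: 63   i=2: 267   i=3: 41
  i=4: 339   i=5: 247   i=6: 138   i=7: 337
  i=8: 222   i=9: 346     …   i=17: 336
  i=18: 36
Match at i=18, j=2: a = 18·19 + 2 = 344.

344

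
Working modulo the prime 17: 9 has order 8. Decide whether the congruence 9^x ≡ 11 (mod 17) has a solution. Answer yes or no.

no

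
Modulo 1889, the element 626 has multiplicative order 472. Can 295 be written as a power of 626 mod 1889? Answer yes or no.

295 ∈ ⟨626⟩ iff 295^472 ≡ 1 (mod 1889), since |⟨626⟩| = 472.
295^472 mod 1889 = 1.
Since 1 = 1, 295 lies in the subgroup.

yes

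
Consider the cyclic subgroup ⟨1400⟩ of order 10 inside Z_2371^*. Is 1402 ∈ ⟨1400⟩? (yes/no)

1402 ∈ ⟨1400⟩ iff 1402^10 ≡ 1 (mod 2371), since |⟨1400⟩| = 10.
1402^10 mod 2371 = 308.
Since 308 ≠ 1, 1402 does not lie in the subgroup.

no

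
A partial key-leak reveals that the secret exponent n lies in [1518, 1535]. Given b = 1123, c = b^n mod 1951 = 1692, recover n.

1529

Compute 1123^1518 mod 1951 = 1930, then multiply by 1123 repeatedly:
  1123^1518=1930  1123^1519=1780  1123^1520=1116  1123^1521=726  1123^1522=1731
  1123^1523=717  1123^1524=1379  1123^1525=1474  1123^1526=854  1123^1527=1101
  1123^1528=1440  1123^1529=1692
Found 1692 at exponent 1529.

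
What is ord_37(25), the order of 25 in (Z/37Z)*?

18

The order of 25 must divide p − 1 = 36 = 2^2 · 3^2.
Divisors: 1, 2, 3, 4, 6, 9, 12, 18, 36.
Check each in increasing order: 25^1 ≡ 25;  25^2 ≡ 33;  25^3 ≡ 11;  25^4 ≡ 16;  25^6 ≡ 10;  25^9 ≡ 36;  25^12 ≡ 26;  25^18 ≡ 1.
Smallest exponent giving 1 is 18.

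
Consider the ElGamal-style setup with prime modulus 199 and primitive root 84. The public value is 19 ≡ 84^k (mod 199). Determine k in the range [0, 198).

187

Baby-step giant-step with m = ceil(sqrt(198)) = 15.
Baby table (84^j mod 199 for j=0..14):
  0:1  1:84  2:91  3:82  4:122  5:99  6:157  7:54
  8:158  9:138  10:50  11:21  12:172  13:120  14:130
Giant step factor: 84^(-15) ≡ 191 (mod 199).
Scan 19·191^i mod 199 for i = 0, 1, …:
  i=0: 19   i=1: 47   i=2: 22   i=3: 23
  i=4: 15   i=5: 79   i=6: 164   i=7: 81
  i=8: 148   i=9: 10   i=10: 119   i=11: 43
  i=12: 54
Match at i=12, j=7: k = 12·15 + 7 = 187.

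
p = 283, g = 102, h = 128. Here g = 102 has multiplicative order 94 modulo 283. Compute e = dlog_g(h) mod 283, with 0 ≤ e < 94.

91

Baby-step giant-step with m = ceil(sqrt(94)) = 10.
Baby table (102^j mod 283 for j=0..9):
  0:1  1:102  2:216  3:241  4:244  5:267  6:66  7:223
  8:106  9:58
Giant step factor: 102^(-10) ≡ 262 (mod 283).
Scan 128·262^i mod 283 for i = 0, 1, …:
  i=0: 128   i=1: 142   i=2: 131   i=3: 79
  i=4: 39   i=5: 30   i=6: 219   i=7: 212
  i=8: 76   i=9: 102
Match at i=9, j=1: e = 9·10 + 1 = 91.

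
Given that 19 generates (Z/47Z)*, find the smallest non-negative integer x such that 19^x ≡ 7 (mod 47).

14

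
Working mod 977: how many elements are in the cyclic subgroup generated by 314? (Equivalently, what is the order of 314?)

488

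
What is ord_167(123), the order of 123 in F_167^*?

The order of 123 must divide p − 1 = 166 = 2 · 83.
Divisors: 1, 2, 83, 166.
Check each in increasing order: 123^1 ≡ 123;  123^2 ≡ 99;  123^83 ≡ 166;  123^166 ≡ 1.
Smallest exponent giving 1 is 166.

166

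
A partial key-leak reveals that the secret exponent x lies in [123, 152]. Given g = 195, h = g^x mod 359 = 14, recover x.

Compute 195^123 mod 359 = 14, then multiply by 195 repeatedly:
  195^123=14
Found 14 at exponent 123.

123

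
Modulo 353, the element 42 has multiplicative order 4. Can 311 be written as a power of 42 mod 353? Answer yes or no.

311 ∈ ⟨42⟩ iff 311^4 ≡ 1 (mod 353), since |⟨42⟩| = 4.
311^4 mod 353 = 1.
Since 1 = 1, 311 lies in the subgroup.

yes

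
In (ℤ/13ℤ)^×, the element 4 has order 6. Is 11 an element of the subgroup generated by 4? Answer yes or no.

no

⟨4⟩ has order 6; its elements mod 13 are {1, 3, 4, 9, 10, 12}.
11 is not in this set.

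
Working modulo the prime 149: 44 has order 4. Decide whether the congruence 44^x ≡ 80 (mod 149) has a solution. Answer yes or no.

no

⟨44⟩ has order 4; its elements mod 149 are {1, 44, 105, 148}.
80 is not in this set.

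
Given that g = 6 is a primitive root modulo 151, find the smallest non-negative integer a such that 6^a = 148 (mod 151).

6

Baby-step giant-step with m = ceil(sqrt(150)) = 13.
Baby table (6^j mod 151 for j=0..12):
  0:1  1:6  2:36  3:65  4:88  5:75  6:148  7:133
  8:43  9:107  10:38  11:77  12:9
Giant step factor: 6^(-13) ≡ 14 (mod 151).
Scan 148·14^i mod 151 for i = 0, 1, …:
  i=0: 148
Match at i=0, j=6: a = 0·13 + 6 = 6.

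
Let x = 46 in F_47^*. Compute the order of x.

2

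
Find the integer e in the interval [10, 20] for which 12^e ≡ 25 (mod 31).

Compute 12^10 mod 31 = 25, then multiply by 12 repeatedly:
  12^10=25
Found 25 at exponent 10.

10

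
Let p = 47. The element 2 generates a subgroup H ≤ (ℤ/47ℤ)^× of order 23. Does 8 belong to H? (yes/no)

yes

⟨2⟩ has order 23; its elements mod 47 are {1, 2, 3, 4, 6, 7, 8, 9, 12, 14, 16, 17, 18, 21, 24, 25, 27, 28, 32, 34, 36, 37, 42}.
8 is in this set.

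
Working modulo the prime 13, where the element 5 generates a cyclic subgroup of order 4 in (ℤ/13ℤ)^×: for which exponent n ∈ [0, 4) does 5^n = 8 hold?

Successive powers of 5 modulo 13:
  5^0=1  5^1=5  5^2=12  5^3=8
So 5^3 ≡ 8 (mod 13), giving n = 3.

3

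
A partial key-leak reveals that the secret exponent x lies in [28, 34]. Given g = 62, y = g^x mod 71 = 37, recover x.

Compute 62^28 mod 71 = 25, then multiply by 62 repeatedly:
  62^28=25  62^29=59  62^30=37
Found 37 at exponent 30.

30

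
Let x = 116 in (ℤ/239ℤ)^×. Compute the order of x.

119

The order of 116 must divide p − 1 = 238 = 2 · 7 · 17.
Divisors: 1, 2, 7, 14, 17, 34, 119, 238.
Check each in increasing order: 116^1 ≡ 116;  116^2 ≡ 72;  116^7 ≡ 6;  116^14 ≡ 36;  116^17 ≡ 10;  116^34 ≡ 100;  116^119 ≡ 1.
Smallest exponent giving 1 is 119.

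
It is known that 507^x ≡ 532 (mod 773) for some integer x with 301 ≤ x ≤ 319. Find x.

Compute 507^301 mod 773 = 31, then multiply by 507 repeatedly:
  507^301=31  507^302=257  507^303=435  507^304=240  507^305=319
  507^306=176  507^307=337  507^308=26  507^309=41  507^310=689
  507^311=700  507^312=93  507^313=771  507^314=532
Found 532 at exponent 314.

314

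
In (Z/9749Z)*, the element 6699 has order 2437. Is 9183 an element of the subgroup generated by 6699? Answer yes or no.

no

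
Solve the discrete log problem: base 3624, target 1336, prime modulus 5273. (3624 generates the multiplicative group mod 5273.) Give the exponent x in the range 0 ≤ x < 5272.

Baby-step giant-step with m = ceil(sqrt(5272)) = 73.
Baby table (3624^j mod 5273 for j=0..72):
  0:1  1:3624  2:3606  3:1650  4:18  5:1956  6:1632  7:3335
  8:324  9:3570  10:3011  11:2027  12:559  13:984  14:1468  15:4848
  16:4789  17:1893  18:59  19:2896  20:1834  21:2436  22:1062  23:4671
  24:1374  25:1664  26:3297  27:4983  28:3640  29:3587  30:1343  31:53
  32:2244  33:1290  34:3082  35:954  36:3481  37:2128  38:2746  39:1353
  40:4655  41:1393  42:1971  43:3262  44:4695  45:3982  46:3840  47:713
  48:142  49:3127  50:571  51:2288  52:2556  53:3556  54:5005  55:4273
  56:3824  57:732  58:449  59:3092  60:283  61:2630  62:2809  63:2926
  64:5094  65:5156  66:3105  67:5211  68:2051  69:3167  70:3160  71:4157
  72:7
Giant step factor: 3624^(-73) ≡ 5035 (mod 5273).
Scan 1336·5035^i mod 5273 for i = 0, 1, …:
  i=0: 1336   i=1: 3685   i=2: 3561   i=3: 1435
  i=4: 1215   i=5: 845   i=6: 4537   i=7: 1159
  i=8: 3627   i=9: 1546     …   i=49: 4350
  i=50: 3481
Match at i=50, j=36: x = 50·73 + 36 = 3686.

3686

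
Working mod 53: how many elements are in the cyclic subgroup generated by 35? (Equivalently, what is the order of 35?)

The order of 35 must divide p − 1 = 52 = 2^2 · 13.
Divisors: 1, 2, 4, 13, 26, 52.
Check each in increasing order: 35^1 ≡ 35;  35^2 ≡ 6;  35^4 ≡ 36;  35^13 ≡ 30;  35^26 ≡ 52;  35^52 ≡ 1.
Smallest exponent giving 1 is 52.

52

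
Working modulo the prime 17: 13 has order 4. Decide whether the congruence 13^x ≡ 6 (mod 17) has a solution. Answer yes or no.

⟨13⟩ has order 4; its elements mod 17 are {1, 4, 13, 16}.
6 is not in this set.

no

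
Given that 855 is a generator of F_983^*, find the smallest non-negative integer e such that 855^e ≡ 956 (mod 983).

275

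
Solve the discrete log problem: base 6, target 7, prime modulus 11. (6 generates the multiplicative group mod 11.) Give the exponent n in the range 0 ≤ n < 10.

3

Successive powers of 6 modulo 11:
  6^0=1  6^1=6  6^2=3  6^3=7
So 6^3 ≡ 7 (mod 11), giving n = 3.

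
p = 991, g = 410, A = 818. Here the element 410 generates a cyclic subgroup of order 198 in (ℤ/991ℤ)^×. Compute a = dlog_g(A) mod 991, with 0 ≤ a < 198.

Baby-step giant-step with m = ceil(sqrt(198)) = 15.
Baby table (410^j mod 991 for j=0..14):
  0:1  1:410  2:621  3:914  4:142  5:742  6:974  7:958
  8:344  9:318  10:559  11:269  12:289  13:561  14:98
Giant step factor: 410^(-15) ≡ 824 (mod 991).
Scan 818·824^i mod 991 for i = 0, 1, …:
  i=0: 818   i=1: 152   i=2: 382   i=3: 621
Match at i=3, j=2: a = 3·15 + 2 = 47.

47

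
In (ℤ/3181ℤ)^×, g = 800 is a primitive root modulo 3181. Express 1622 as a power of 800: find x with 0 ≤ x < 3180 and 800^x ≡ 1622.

Baby-step giant-step with m = ceil(sqrt(3180)) = 57.
Baby table (800^j mod 3181 for j=0..56):
  0:1  1:800  2:619  3:2145  4:1441  5:1278  6:1299  7:2194
  8:2469  9:2980  10:1431  11:2821  12:1471  13:3011  14:783  15:2924
  16:1165  17:3148  18:2229  19:1840  20:2378  21:162  22:2360  23:1667
  24:761  25:1229  26:271  27:492  28:2337  29:2353  30:2429  31:2790
  32:2119  33:2908  34:1089  35:2787  36:2900  37:1051  38:1016  39:1645
  40:2247  41:335  42:796  43:600  44:2850  45:2404  46:1876  47:2549
  48:179  49:55  50:2647  51:2235  52:278  53:2911  54:308  55:1463
  56:2973
Giant step factor: 800^(-57) ≡ 1935 (mod 3181).
Scan 1622·1935^i mod 3181 for i = 0, 1, …:
  i=0: 1622   i=1: 2104   i=2: 2741   i=3: 1108
  i=4: 3167   i=5: 1539   i=6: 549   i=7: 3042
  i=8: 1420   i=9: 2497     …   i=47: 450
  i=48: 2337
Match at i=48, j=28: x = 48·57 + 28 = 2764.

2764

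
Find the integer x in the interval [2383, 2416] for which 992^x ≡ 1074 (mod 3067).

Compute 992^2383 mod 3067 = 962, then multiply by 992 repeatedly:
  992^2383=962  992^2384=467  992^2385=147  992^2386=1675  992^2387=2353
  992^2388=189  992^2389=401  992^2390=2149  992^2391=243  992^2392=1830
  992^2393=2763  992^2394=2065  992^2395=2791  992^2396=2238  992^2397=2655
  992^2398=2274  992^2399=1563  992^2400=1661  992^2401=733  992^2402=257
  992^2403=383  992^2404=2695  992^2405=2083  992^2406=2245  992^2407=398
  992^2408=2240  992^2409=1572  992^2410=1388  992^2411=2880  992^2412=1583
  992^2413=32  992^2414=1074
Found 1074 at exponent 2414.

2414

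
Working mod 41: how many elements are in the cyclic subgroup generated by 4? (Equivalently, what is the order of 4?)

10

The order of 4 must divide p − 1 = 40 = 2^3 · 5.
Divisors: 1, 2, 4, 5, 8, 10, 20, 40.
Check each in increasing order: 4^1 ≡ 4;  4^2 ≡ 16;  4^4 ≡ 10;  4^5 ≡ 40;  4^8 ≡ 18;  4^10 ≡ 1.
Smallest exponent giving 1 is 10.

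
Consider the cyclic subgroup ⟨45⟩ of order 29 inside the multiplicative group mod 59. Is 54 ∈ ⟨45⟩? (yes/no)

54 ∈ ⟨45⟩ iff 54^29 ≡ 1 (mod 59), since |⟨45⟩| = 29.
54^29 mod 59 = 58.
Since 58 ≠ 1, 54 does not lie in the subgroup.

no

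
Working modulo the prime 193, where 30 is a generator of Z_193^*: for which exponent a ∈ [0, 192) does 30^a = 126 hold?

30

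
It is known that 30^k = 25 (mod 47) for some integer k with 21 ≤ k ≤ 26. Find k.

26

Compute 30^21 mod 47 = 20, then multiply by 30 repeatedly:
  30^21=20  30^22=36  30^23=46  30^24=17  30^25=40
  30^26=25
Found 25 at exponent 26.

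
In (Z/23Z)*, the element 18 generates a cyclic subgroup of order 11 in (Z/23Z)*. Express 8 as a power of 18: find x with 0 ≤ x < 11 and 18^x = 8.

6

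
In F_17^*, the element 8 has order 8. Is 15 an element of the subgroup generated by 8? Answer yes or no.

yes

15 ∈ ⟨8⟩ iff 15^8 ≡ 1 (mod 17), since |⟨8⟩| = 8.
15^8 mod 17 = 1.
Since 1 = 1, 15 lies in the subgroup.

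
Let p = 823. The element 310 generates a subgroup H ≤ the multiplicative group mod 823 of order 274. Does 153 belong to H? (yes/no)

no

153 ∈ ⟨310⟩ iff 153^274 ≡ 1 (mod 823), since |⟨310⟩| = 274.
153^274 mod 823 = 648.
Since 648 ≠ 1, 153 does not lie in the subgroup.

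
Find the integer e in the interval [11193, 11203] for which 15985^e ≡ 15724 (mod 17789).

Compute 15985^11193 mod 17789 = 11563, then multiply by 15985 repeatedly:
  15985^11193=11563  15985^11194=6845  15985^11195=14975  15985^11196=6591  15985^11197=10677
  15985^11198=4179  15985^11199=3620  15985^11200=15872  15985^11201=7202  15985^11202=11351
  15985^11203=15724
Found 15724 at exponent 11203.

11203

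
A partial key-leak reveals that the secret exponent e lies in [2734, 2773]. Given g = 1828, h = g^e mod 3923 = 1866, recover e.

2753

Compute 1828^2734 mod 3923 = 251, then multiply by 1828 repeatedly:
  1828^2734=251  1828^2735=3760  1828^2736=184  1828^2737=2897  1828^2738=3589
  1828^2739=1436  1828^2740=521  1828^2741=3022  1828^2742=632  1828^2743=1934
  1828^2744=729  1828^2745=2715  1828^2746=425  1828^2747=146  1828^2748=124
  1828^2749=3061  1828^2750=1310  1828^2751=1650  1828^2752=3336  1828^2753=1866
Found 1866 at exponent 2753.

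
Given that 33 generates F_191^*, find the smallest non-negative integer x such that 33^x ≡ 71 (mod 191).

53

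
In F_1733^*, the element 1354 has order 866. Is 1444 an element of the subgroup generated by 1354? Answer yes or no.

1444 ∈ ⟨1354⟩ iff 1444^866 ≡ 1 (mod 1733), since |⟨1354⟩| = 866.
1444^866 mod 1733 = 1.
Since 1 = 1, 1444 lies in the subgroup.

yes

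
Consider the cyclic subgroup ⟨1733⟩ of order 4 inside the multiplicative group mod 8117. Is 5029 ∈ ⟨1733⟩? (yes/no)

no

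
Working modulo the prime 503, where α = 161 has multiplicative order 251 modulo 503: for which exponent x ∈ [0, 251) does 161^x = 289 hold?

22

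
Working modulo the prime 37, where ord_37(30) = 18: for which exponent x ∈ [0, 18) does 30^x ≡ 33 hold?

4

Successive powers of 30 modulo 37:
  30^0=1  30^1=30  30^2=12  30^3=27  30^4=33
So 30^4 ≡ 33 (mod 37), giving x = 4.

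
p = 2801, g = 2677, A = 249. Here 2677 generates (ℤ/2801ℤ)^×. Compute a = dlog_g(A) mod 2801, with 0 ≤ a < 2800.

838

Baby-step giant-step with m = ceil(sqrt(2800)) = 53.
Baby table (2677^j mod 2801 for j=0..52):
  0:1  1:2677  2:1371  3:857  4:170  5:1328  6:587  7:38
  8:890  9:1680  10:1755  11:858  12:46  13:2699  14:1444  15:208
  16:2218  17:2267  18:1793  19:1748  20:1726  21:1653  22:2302  23:254
  24:2116  25:910  26:2001  27:1165  28:1192  29:645  30:1249  31:1980
  32:968  33:411  34:2255  35:480  36:2102  37:2646  38:2414  39:371
  40:1613  41:1660  42:1434  43:1448  44:2513  45:2100  46:93  47:2473
  48:1458  49:1273  50:1805  51:260  52:1372
Giant step factor: 2677^(-53) ≡ 1903 (mod 2801).
Scan 249·1903^i mod 2801 for i = 0, 1, …:
  i=0: 249   i=1: 478   i=2: 2110   i=3: 1497
  i=4: 174   i=5: 604   i=6: 1002   i=7: 2126
  i=8: 1134   i=9: 1232     …   i=14: 2606
  i=15: 1448
Match at i=15, j=43: a = 15·53 + 43 = 838.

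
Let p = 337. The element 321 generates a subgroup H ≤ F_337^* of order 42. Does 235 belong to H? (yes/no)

235 ∈ ⟨321⟩ iff 235^42 ≡ 1 (mod 337), since |⟨321⟩| = 42.
235^42 mod 337 = 111.
Since 111 ≠ 1, 235 does not lie in the subgroup.

no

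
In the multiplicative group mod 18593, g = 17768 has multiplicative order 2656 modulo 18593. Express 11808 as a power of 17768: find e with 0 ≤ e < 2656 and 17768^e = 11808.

1956

Baby-step giant-step with m = ceil(sqrt(2656)) = 52.
Baby table (17768^j mod 18593 for j=0..51):
  0:1  1:17768  2:11277  3:11568  4:13202  5:3848  6:4803  7:16427
  8:2022  9:5220  10:7076  11:502  12:13489  13:8782  14:6120  15:8296
  16:16617  17:12609  18:9655  19:11022  20:17420  21:889  22:10295  23:3626
  24:2023  25:4395  26:18353  27:12070  28:8098  29:12630  30:10923  31:6130
  32:46  33:17829  34:16731  35:11524  36:12316  37:9671  38:16415  39:11922
  40:47  41:17004  42:9415  43:4499  44:6925  45:13519  46:2625  47:9756
  48:2069  49:3631  50:16491  51:5001
Giant step factor: 17768^(-52) ≡ 5340 (mod 18593).
Scan 11808·5340^i mod 18593 for i = 0, 1, …:
  i=0: 11808   i=1: 5857   i=2: 2954   i=3: 7496
  i=4: 16504   i=5: 540   i=6: 1685   i=7: 17481
  i=8: 11680   i=9: 10278     …   i=36: 9394
  i=37: 46
Match at i=37, j=32: e = 37·52 + 32 = 1956.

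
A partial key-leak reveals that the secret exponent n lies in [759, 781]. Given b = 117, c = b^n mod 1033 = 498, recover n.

772

Compute 117^759 mod 1033 = 33, then multiply by 117 repeatedly:
  117^759=33  117^760=762  117^761=316  117^762=817  117^763=553
  117^764=655  117^765=193  117^766=888  117^767=596  117^768=521
  117^769=10  117^770=137  117^771=534  117^772=498
Found 498 at exponent 772.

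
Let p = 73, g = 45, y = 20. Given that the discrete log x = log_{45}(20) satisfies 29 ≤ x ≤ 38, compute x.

29

Compute 45^29 mod 73 = 20, then multiply by 45 repeatedly:
  45^29=20
Found 20 at exponent 29.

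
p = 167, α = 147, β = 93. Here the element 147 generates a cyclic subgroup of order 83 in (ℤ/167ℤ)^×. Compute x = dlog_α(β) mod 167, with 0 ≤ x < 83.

Baby-step giant-step with m = ceil(sqrt(83)) = 10.
Baby table (147^j mod 167 for j=0..9):
  0:1  1:147  2:66  3:16  4:14  5:54  6:89  7:57
  8:29  9:88
Giant step factor: 147^(-10) ≡ 154 (mod 167).
Scan 93·154^i mod 167 for i = 0, 1, …:
  i=0: 93   i=1: 127   i=2: 19   i=3: 87
  i=4: 38   i=5: 7   i=6: 76   i=7: 14
Match at i=7, j=4: x = 7·10 + 4 = 74.

74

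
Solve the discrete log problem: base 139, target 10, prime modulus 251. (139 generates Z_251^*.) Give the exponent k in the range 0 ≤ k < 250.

105

Baby-step giant-step with m = ceil(sqrt(250)) = 16.
Baby table (139^j mod 251 for j=0..15):
  0:1  1:139  2:245  3:170  4:36  5:235  6:35  7:96
  8:41  9:177  10:5  11:193  12:221  13:97  14:180  15:171
Giant step factor: 139^(-16) ≡ 142 (mod 251).
Scan 10·142^i mod 251 for i = 0, 1, …:
  i=0: 10   i=1: 165   i=2: 87   i=3: 55
  i=4: 29   i=5: 102   i=6: 177
Match at i=6, j=9: k = 6·16 + 9 = 105.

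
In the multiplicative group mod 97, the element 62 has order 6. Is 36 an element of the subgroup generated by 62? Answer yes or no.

yes

⟨62⟩ has order 6; its elements mod 97 are {1, 35, 36, 61, 62, 96}.
36 is in this set.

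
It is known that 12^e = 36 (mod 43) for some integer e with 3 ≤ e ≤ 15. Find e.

Compute 12^3 mod 43 = 8, then multiply by 12 repeatedly:
  12^3=8  12^4=10  12^5=34  12^6=21  12^7=37
  12^8=14  12^9=39  12^10=38  12^11=26  12^12=11
  12^13=3  12^14=36
Found 36 at exponent 14.

14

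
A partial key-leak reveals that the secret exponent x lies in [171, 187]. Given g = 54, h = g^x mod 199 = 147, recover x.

Compute 54^171 mod 199 = 138, then multiply by 54 repeatedly:
  54^171=138  54^172=89  54^173=30  54^174=28  54^175=119
  54^176=58  54^177=147
Found 147 at exponent 177.

177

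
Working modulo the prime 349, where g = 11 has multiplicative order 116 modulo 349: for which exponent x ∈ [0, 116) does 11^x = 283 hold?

110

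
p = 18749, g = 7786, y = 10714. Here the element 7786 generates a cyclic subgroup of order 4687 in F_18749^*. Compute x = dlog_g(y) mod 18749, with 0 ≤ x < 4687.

1922

Baby-step giant-step with m = ceil(sqrt(4687)) = 69.
Baby table (7786^j mod 18749 for j=0..68):
  0:1  1:7786  2:6279  3:9651  4:15443  5:1861  6:15518  7:4592
  8:17718  9:15955  10:13505  11:5538  12:14917  13:12456  14:12588  15:9145
  16:13017  17:12017  18:6852  19:8767  20:13502  21:929  22:14829  23:2252
  24:3757  25:3562  26:3961  27:16990  28:9945  29:17149  30:10485  31:3064
  32:7576  33:2382  34:3491  35:13625  36:2408  37:18437  38:8138  39:9597
  40:7477  41:277  42:587  43:14375  44:10969  45:2939  46:9274  47:4965
  48:15801  49:14397  50:13520  51:9834  52:15357  53:7229  54:496  55:18311
  56:2050  57:5901  58:10136  59:4355  60:9838  61:9003  62:13596  63:1602
  64:5087  65:9494  66:11726  67:9755  68:231
Giant step factor: 7786^(-69) ≡ 7721 (mod 18749).
Scan 10714·7721^i mod 18749 for i = 0, 1, …:
  i=0: 10714   i=1: 2206   i=2: 8434   i=3: 3637
  i=4: 14024   i=5: 3829   i=6: 15285   i=7: 9279
  i=8: 3230   i=9: 2660     …   i=26: 3949
  i=27: 4355
Match at i=27, j=59: x = 27·69 + 59 = 1922.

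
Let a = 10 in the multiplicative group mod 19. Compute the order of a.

The order of 10 must divide p − 1 = 18 = 2 · 3^2.
Divisors: 1, 2, 3, 6, 9, 18.
Check each in increasing order: 10^1 ≡ 10;  10^2 ≡ 5;  10^3 ≡ 12;  10^6 ≡ 11;  10^9 ≡ 18;  10^18 ≡ 1.
Smallest exponent giving 1 is 18.

18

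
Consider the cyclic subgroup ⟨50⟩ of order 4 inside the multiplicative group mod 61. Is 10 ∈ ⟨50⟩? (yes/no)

no

⟨50⟩ has order 4; its elements mod 61 are {1, 11, 50, 60}.
10 is not in this set.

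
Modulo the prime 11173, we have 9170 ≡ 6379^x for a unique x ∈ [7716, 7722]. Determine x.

Compute 6379^7716 mod 11173 = 1030, then multiply by 6379 repeatedly:
  6379^7716=1030  6379^7717=646  6379^7718=9170
Found 9170 at exponent 7718.

7718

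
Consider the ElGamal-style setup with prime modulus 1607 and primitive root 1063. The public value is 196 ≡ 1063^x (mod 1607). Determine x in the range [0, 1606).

542

Baby-step giant-step with m = ceil(sqrt(1606)) = 41.
Baby table (1063^j mod 1607 for j=0..40):
  0:1  1:1063  2:248  3:76  4:438  5:1171  6:955  7:1148
  8:611  9:265  10:470  11:1440  12:856  13:366  14:164  15:776
  16:497  17:1215  18:1124  19:811  20:741  21:253  22:570  23:71
  24:1551  25:1538  26:575  27:565  28:1184  29:311  30:1158  31:1599
  32:1138  33:1230  34:999  35:1317  36:274  37:395  38:458  39:1540
  40:1094
Giant step factor: 1063^(-41) ≡ 933 (mod 1607).
Scan 196·933^i mod 1607 for i = 0, 1, …:
  i=0: 196   i=1: 1277   i=2: 654   i=3: 1129
  i=4: 772   i=5: 340   i=6: 641   i=7: 249
  i=8: 909   i=9: 1208   i=10: 557   i=11: 620
  i=12: 1547   i=13: 265
Match at i=13, j=9: x = 13·41 + 9 = 542.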